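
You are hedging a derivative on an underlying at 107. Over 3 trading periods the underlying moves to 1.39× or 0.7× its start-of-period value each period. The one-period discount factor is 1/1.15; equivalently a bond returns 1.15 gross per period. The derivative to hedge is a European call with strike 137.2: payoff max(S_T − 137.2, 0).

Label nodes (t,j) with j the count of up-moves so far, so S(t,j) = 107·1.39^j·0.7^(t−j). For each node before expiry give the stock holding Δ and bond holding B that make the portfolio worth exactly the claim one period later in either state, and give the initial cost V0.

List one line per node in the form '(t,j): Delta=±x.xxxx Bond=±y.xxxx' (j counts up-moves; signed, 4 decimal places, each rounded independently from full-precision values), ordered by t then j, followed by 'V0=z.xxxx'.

No-arbitrage ⇒ martingale measure with p* = (R−d)/(u−d) = 0.6522.
Terminal values V(3,·): V(3,0)=0.0000, V(3,1)=0.0000, V(3,2)=7.5143, V(3,3)=150.1612
Node (2,0) S=52.4300: V=(p*·0.0000+(1−p*)·0.0000)/1.15=0.0000; Δ=(0.0000−0.0000)/(72.8777−36.7010)=0.0000; B=V−Δ·S=0.0000
Node (2,1) S=104.1110: V=(p*·7.5143+(1−p*)·0.0000)/1.15=4.2614; Δ=(7.5143−0.0000)/(144.7143−72.8777)=0.1046; B=V−Δ·S=-6.6289
Node (2,2) S=206.7347: V=(p*·150.1612+(1−p*)·7.5143)/1.15=87.4304; Δ=(150.1612−7.5143)/(287.3612−144.7143)=1.0000; B=V−Δ·S=-119.3043
Node (1,0) S=74.9000: V=(p*·4.2614+(1−p*)·0.0000)/1.15=2.4167; Δ=(4.2614−0.0000)/(104.1110−52.4300)=0.0825; B=V−Δ·S=-3.7593
Node (1,1) S=148.7300: V=(p*·87.4304+(1−p*)·4.2614)/1.15=50.8713; Δ=(87.4304−4.2614)/(206.7347−104.1110)=0.8104; B=V−Δ·S=-69.6634
Node (0,0) S=107.0000: V=(p*·50.8713+(1−p*)·2.4167)/1.15=29.5805; Δ=(50.8713−2.4167)/(148.7300−74.9000)=0.6563; B=V−Δ·S=-40.6437
The time-0 hedge costs 29.5805, which is the no-arbitrage price.

(0,0): Delta=0.6563 Bond=-40.6437
(1,0): Delta=0.0825 Bond=-3.7593
(1,1): Delta=0.8104 Bond=-69.6634
(2,0): Delta=0.0000 Bond=0.0000
(2,1): Delta=0.1046 Bond=-6.6289
(2,2): Delta=1.0000 Bond=-119.3043
V0=29.5805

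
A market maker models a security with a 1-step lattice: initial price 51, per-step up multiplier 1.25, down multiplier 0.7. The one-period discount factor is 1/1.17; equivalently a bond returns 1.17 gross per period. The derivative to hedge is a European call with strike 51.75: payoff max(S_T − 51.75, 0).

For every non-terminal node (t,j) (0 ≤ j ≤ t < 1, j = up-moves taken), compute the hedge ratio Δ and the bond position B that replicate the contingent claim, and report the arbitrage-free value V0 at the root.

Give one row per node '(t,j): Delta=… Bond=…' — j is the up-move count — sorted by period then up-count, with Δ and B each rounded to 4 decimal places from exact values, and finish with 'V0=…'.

(0,0): Delta=0.4278 Bond=-13.0536
V0=8.7646

The replicating-portfolio and risk-neutral prices coincide; use p* = (1.17−0.7)/(1.25−0.7) = 0.8545 for the latter.
At expiry t=1: V(1,0)=0.0000, V(1,1)=12.0000
Node (0,0) S=51.0000: V=(p*·12.0000+(1−p*)·0.0000)/1.17=8.7646; Δ=(12.0000−0.0000)/(63.7500−35.7000)=0.4278; B=V−Δ·S=-13.0536
Each (Δ,B) replicates both successor values, so the strategy is self-financing and V0 is arbitrage-free.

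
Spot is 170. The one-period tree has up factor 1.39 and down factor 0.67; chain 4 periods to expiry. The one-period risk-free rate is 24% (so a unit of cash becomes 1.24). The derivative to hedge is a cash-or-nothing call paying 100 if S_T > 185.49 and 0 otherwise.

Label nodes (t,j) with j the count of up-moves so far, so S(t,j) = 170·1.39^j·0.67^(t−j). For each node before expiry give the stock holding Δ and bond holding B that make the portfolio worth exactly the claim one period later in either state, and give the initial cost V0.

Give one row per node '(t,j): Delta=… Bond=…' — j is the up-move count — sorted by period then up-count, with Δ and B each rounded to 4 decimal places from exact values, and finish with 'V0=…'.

No-arbitrage ⇒ martingale measure with p* = (R−d)/(u−d) = 0.7917.
Payoff layer (t=4): V(4,0)=0.0000, V(4,1)=0.0000, V(4,2)=0.0000, V(4,3)=100.0000, V(4,4)=100.0000
  t=3,j=0: stock 51.1297 → up 71.0703 (V=0.0000), down 34.2569 (V=0.0000). Price 0.0000; hedge Δ=0.0000, bond B=0.0000.
  t=3,j=1: stock 106.0751 → up 147.4443 (V=0.0000), down 71.0703 (V=0.0000). Price 0.0000; hedge Δ=0.0000, bond B=0.0000.
  t=3,j=2: stock 220.0662 → up 305.8920 (V=100.0000), down 147.4443 (V=0.0000). Price 63.8441; hedge Δ=0.6311, bond B=-75.0448.
  t=3,j=3: stock 456.5552 → up 634.6118 (V=100.0000), down 305.8920 (V=100.0000). Price 80.6452; hedge Δ=0.0000, bond B=80.6452.
  t=2,j=0: stock 76.3130 → up 106.0751 (V=0.0000), down 51.1297 (V=0.0000). Price 0.0000; hedge Δ=0.0000, bond B=0.0000.
  t=2,j=1: stock 158.3210 → up 220.0662 (V=63.8441), down 106.0751 (V=0.0000). Price 40.7607; hedge Δ=0.5601, bond B=-47.9117.
  t=2,j=2: stock 328.4570 → up 456.5552 (V=80.6452), down 220.0662 (V=63.8441). Price 62.2137; hedge Δ=0.0710, bond B=38.8788.
  t=1,j=0: stock 113.9000 → up 158.3210 (V=40.7607), down 76.3130 (V=0.0000). Price 26.0233; hedge Δ=0.4970, bond B=-30.5888.
  t=1,j=1: stock 236.3000 → up 328.4570 (V=62.2137), down 158.3210 (V=40.7607). Price 46.5680; hedge Δ=0.1261, bond B=16.7722.
  t=0,j=0: stock 170.0000 → up 236.3000 (V=46.5680), down 113.9000 (V=26.0233). Price 34.1031; hedge Δ=0.1678, bond B=5.5688.
The time-0 hedge costs 34.1031, which is the no-arbitrage price.

(0,0): Delta=0.1678 Bond=5.5688
(1,0): Delta=0.4970 Bond=-30.5888
(1,1): Delta=0.1261 Bond=16.7722
(2,0): Delta=0.0000 Bond=0.0000
(2,1): Delta=0.5601 Bond=-47.9117
(2,2): Delta=0.0710 Bond=38.8788
(3,0): Delta=0.0000 Bond=0.0000
(3,1): Delta=0.0000 Bond=0.0000
(3,2): Delta=0.6311 Bond=-75.0448
(3,3): Delta=0.0000 Bond=80.6452
V0=34.1031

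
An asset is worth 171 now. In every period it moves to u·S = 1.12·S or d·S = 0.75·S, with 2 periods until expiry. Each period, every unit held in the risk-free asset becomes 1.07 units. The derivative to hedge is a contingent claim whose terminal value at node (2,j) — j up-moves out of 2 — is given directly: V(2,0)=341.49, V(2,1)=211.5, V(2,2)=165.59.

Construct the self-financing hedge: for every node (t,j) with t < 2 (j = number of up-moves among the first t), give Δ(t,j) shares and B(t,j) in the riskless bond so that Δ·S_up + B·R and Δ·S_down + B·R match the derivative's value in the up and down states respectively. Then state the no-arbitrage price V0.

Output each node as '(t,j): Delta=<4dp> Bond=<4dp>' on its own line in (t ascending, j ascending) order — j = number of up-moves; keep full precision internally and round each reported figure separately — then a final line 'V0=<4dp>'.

(0,0): Delta=-0.8460 Bond=301.4747
(1,0): Delta=-2.7394 Bond=565.4049
(1,1): Delta=-0.6479 Bond=284.6363
V0=156.8115

No-arbitrage ⇒ martingale measure with p* = (R−d)/(u−d) = 0.8649.
At expiry t=2: V(2,0)=341.4900, V(2,1)=211.5000, V(2,2)=165.5900
(1,0): S=128.2500. Δ = (V_up−V_dn)/(S_up−S_dn) = (211.5000−341.4900)/(143.6400−96.1875) = -2.7394. V = [p*·211.5000 + (1−p*)·341.4900]/1.07 = 214.0806. B = V − Δ·S = 565.4049.
(1,1): S=191.5200. Δ = (V_up−V_dn)/(S_up−S_dn) = (165.5900−211.5000)/(214.5024−143.6400) = -0.6479. V = [p*·165.5900 + (1−p*)·211.5000]/1.07 = 160.5552. B = V − Δ·S = 284.6363.
(0,0): S=171.0000. Δ = (V_up−V_dn)/(S_up−S_dn) = (160.5552−214.0806)/(191.5200−128.2500) = -0.8460. V = [p*·160.5552 + (1−p*)·214.0806]/1.07 = 156.8115. B = V − Δ·S = 301.4747.
Check: Δ(0,0)·S0 + B(0,0) = 156.8115 = V0.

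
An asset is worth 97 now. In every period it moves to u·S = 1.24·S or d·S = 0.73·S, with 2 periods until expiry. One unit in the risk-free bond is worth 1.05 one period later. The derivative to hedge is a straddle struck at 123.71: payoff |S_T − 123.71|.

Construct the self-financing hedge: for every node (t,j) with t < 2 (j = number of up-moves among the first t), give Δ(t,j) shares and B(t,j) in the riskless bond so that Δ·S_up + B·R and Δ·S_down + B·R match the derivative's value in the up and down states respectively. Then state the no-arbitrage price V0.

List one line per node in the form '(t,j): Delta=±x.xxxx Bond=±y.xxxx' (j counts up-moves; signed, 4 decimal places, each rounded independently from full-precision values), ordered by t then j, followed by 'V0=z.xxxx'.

The replicating-portfolio and risk-neutral prices coincide; use p* = (1.05−0.73)/(1.24−0.73) = 0.6275 for the latter.
At expiry t=2: V(2,0)=72.0187, V(2,1)=35.9056, V(2,2)=25.4372
  t=1,j=0: stock 70.8100 → up 87.8044 (V=35.9056), down 51.6913 (V=72.0187). Price 47.0090; hedge Δ=-1.0000, bond B=117.8190.
  t=1,j=1: stock 120.2800 → up 149.1472 (V=25.4372), down 87.8044 (V=35.9056). Price 27.9402; hedge Δ=-0.1707, bond B=48.4665.
  t=0,j=0: stock 97.0000 → up 120.2800 (V=27.9402), down 70.8100 (V=47.0090). Price 33.3755; hedge Δ=-0.3855, bond B=70.7654.
The time-0 hedge costs 33.3755, which is the no-arbitrage price.

(0,0): Delta=-0.3855 Bond=70.7654
(1,0): Delta=-1.0000 Bond=117.8190
(1,1): Delta=-0.1707 Bond=48.4665
V0=33.3755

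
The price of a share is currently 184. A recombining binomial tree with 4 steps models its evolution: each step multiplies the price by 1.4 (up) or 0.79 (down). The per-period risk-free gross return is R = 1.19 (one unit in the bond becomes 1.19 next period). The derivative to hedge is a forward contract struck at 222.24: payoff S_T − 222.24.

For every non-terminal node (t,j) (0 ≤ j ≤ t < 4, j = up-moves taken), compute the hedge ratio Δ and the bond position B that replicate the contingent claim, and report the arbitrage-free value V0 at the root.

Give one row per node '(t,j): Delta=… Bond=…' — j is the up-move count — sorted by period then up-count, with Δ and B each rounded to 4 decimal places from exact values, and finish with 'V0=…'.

Under the risk-neutral measure, an up-move has probability p* = (R−d)/(u−d) = 0.6557 and values discount at R = 1.19.
At expiry t=4: V(4,0)=-150.5719, V(4,1)=-95.2332, V(4,2)=2.8354, V(4,3)=176.6278, V(4,4)=484.6144
  t=3,j=0: stock 90.7192 → up 127.0068 (V=-95.2332), down 71.6681 (V=-150.5719). Price -96.0371; hedge Δ=1.0000, bond B=-186.7563.
  t=3,j=1: stock 160.7682 → up 225.0754 (V=2.8354), down 127.0068 (V=-95.2332). Price -25.9881; hedge Δ=1.0000, bond B=-186.7563.
  t=3,j=2: stock 284.9056 → up 398.8678 (V=176.6278), down 225.0754 (V=2.8354). Price 98.1493; hedge Δ=1.0000, bond B=-186.7563.
  t=3,j=3: stock 504.8960 → up 706.8544 (V=484.6144), down 398.8678 (V=176.6278). Price 318.1397; hedge Δ=1.0000, bond B=-186.7563.
  t=2,j=0: stock 114.8344 → up 160.7682 (V=-25.9881), down 90.7192 (V=-96.0371). Price -42.1037; hedge Δ=1.0000, bond B=-156.9381.
  t=2,j=1: stock 203.5040 → up 284.9056 (V=98.1493), down 160.7682 (V=-25.9881). Price 46.5659; hedge Δ=1.0000, bond B=-156.9381.
  t=2,j=2: stock 360.6400 → up 504.8960 (V=318.1397), down 284.9056 (V=98.1493). Price 203.7019; hedge Δ=1.0000, bond B=-156.9381.
  t=1,j=0: stock 145.3600 → up 203.5040 (V=46.5659), down 114.8344 (V=-42.1037). Price 13.4793; hedge Δ=1.0000, bond B=-131.8807.
  t=1,j=1: stock 257.6000 → up 360.6400 (V=203.7019), down 203.5040 (V=46.5659). Price 125.7193; hedge Δ=1.0000, bond B=-131.8807.
  t=0,j=0: stock 184.0000 → up 257.6000 (V=125.7193), down 145.3600 (V=13.4793). Price 73.1759; hedge Δ=1.0000, bond B=-110.8241.
The time-0 hedge costs 73.1759, which is the no-arbitrage price.

(0,0): Delta=1.0000 Bond=-110.8241
(1,0): Delta=1.0000 Bond=-131.8807
(1,1): Delta=1.0000 Bond=-131.8807
(2,0): Delta=1.0000 Bond=-156.9381
(2,1): Delta=1.0000 Bond=-156.9381
(2,2): Delta=1.0000 Bond=-156.9381
(3,0): Delta=1.0000 Bond=-186.7563
(3,1): Delta=1.0000 Bond=-186.7563
(3,2): Delta=1.0000 Bond=-186.7563
(3,3): Delta=1.0000 Bond=-186.7563
V0=73.1759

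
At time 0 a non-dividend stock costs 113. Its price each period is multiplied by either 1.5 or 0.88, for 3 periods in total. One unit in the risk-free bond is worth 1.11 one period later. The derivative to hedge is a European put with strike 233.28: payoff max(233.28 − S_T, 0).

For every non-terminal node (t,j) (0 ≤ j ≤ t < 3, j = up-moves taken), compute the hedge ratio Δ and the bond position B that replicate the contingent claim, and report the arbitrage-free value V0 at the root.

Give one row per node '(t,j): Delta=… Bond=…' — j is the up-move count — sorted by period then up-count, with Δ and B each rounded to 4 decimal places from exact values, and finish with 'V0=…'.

The replicating-portfolio and risk-neutral prices coincide; use p* = (1.11−0.88)/(1.5−0.88) = 0.3710 for the latter.
At expiry t=3: V(3,0)=156.2737, V(3,1)=102.0192, V(3,2)=9.5400, V(3,3)=0.0000
(2,0): S=87.5072. Δ = (V_up−V_dn)/(S_up−S_dn) = (102.0192−156.2737)/(131.2608−77.0063) = -1.0000. V = [p*·102.0192 + (1−p*)·156.2737]/1.11 = 122.6550. B = V − Δ·S = 210.1622.
(2,1): S=149.1600. Δ = (V_up−V_dn)/(S_up−S_dn) = (9.5400−102.0192)/(223.7400−131.2608) = -1.0000. V = [p*·9.5400 + (1−p*)·102.0192]/1.11 = 61.0022. B = V − Δ·S = 210.1622.
(2,2): S=254.2500. Δ = (V_up−V_dn)/(S_up−S_dn) = (0.0000−9.5400)/(381.3750−223.7400) = -0.0605. V = [p*·0.0000 + (1−p*)·9.5400]/1.11 = 5.4063. B = V − Δ·S = 20.7934.
(1,0): S=99.4400. Δ = (V_up−V_dn)/(S_up−S_dn) = (61.0022−122.6550)/(149.1600−87.5072) = -1.0000. V = [p*·61.0022 + (1−p*)·122.6550]/1.11 = 89.8953. B = V − Δ·S = 189.3353.
(1,1): S=169.5000. Δ = (V_up−V_dn)/(S_up−S_dn) = (5.4063−61.0022)/(254.2500−149.1600) = -0.5290. V = [p*·5.4063 + (1−p*)·61.0022]/1.11 = 36.3765. B = V − Δ·S = 126.0473.
(0,0): S=113.0000. Δ = (V_up−V_dn)/(S_up−S_dn) = (36.3765−89.8953)/(169.5000−99.4400) = -0.7639. V = [p*·36.3765 + (1−p*)·89.8953]/1.11 = 63.1005. B = V − Δ·S = 149.4211.
Root portfolio cost Δ·113+B reproduces V0=63.1005.

(0,0): Delta=-0.7639 Bond=149.4211
(1,0): Delta=-1.0000 Bond=189.3353
(1,1): Delta=-0.5290 Bond=126.0473
(2,0): Delta=-1.0000 Bond=210.1622
(2,1): Delta=-1.0000 Bond=210.1622
(2,2): Delta=-0.0605 Bond=20.7934
V0=63.1005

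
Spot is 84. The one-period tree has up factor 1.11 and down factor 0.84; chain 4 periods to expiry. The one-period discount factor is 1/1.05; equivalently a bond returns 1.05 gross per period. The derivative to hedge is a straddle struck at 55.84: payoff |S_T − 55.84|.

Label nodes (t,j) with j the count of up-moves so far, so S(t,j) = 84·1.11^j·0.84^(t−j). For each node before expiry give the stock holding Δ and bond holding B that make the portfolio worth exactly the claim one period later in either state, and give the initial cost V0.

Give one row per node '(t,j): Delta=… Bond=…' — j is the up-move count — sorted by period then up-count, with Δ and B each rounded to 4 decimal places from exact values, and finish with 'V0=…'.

(0,0): Delta=0.9837 Bond=-44.4823
(1,0): Delta=0.9178 Bond=-42.0577
(1,1): Delta=0.9979 Bond=-48.0346
(2,0): Delta=0.5911 Bond=-24.7954
(2,1): Delta=0.9885 Bond=-49.6935
(2,2): Delta=1.0000 Bond=-50.6485
(3,0): Delta=-1.0000 Bond=53.1810
(3,1): Delta=0.9351 Bond=-48.6683
(3,2): Delta=1.0000 Bond=-53.1810
(3,3): Delta=1.0000 Bond=-53.1810
V0=38.1489

The replicating-portfolio and risk-neutral prices coincide; use p* = (1.05−0.84)/(1.11−0.84) = 0.7778 for the latter.
Terminal values V(4,·): V(4,0)=14.0188, V(4,1)=0.5763, V(4,2)=17.1871, V(4,3)=40.6600, V(4,4)=71.6779
Node (3,0) S=49.7871: V=(p*·0.5763+(1−p*)·14.0188)/1.05=3.3938; Δ=(0.5763−14.0188)/(55.2637−41.8212)=-1.0000; B=V−Δ·S=53.1810
Node (3,1) S=65.7901: V=(p*·17.1871+(1−p*)·0.5763)/1.05=12.8531; Δ=(17.1871−0.5763)/(73.0271−55.2637)=0.9351; B=V−Δ·S=-48.6683
Node (3,2) S=86.9370: V=(p*·40.6600+(1−p*)·17.1871)/1.05=33.7560; Δ=(40.6600−17.1871)/(96.5000−73.0271)=1.0000; B=V−Δ·S=-53.1810
Node (3,3) S=114.8810: V=(p*·71.6779+(1−p*)·40.6600)/1.05=61.7001; Δ=(71.6779−40.6600)/(127.5179−96.5000)=1.0000; B=V−Δ·S=-53.1810
Node (2,0) S=59.2704: V=(p*·12.8531+(1−p*)·3.3938)/1.05=10.2391; Δ=(12.8531−3.3938)/(65.7901−49.7871)=0.5911; B=V−Δ·S=-24.7954
Node (2,1) S=78.3216: V=(p*·33.7560+(1−p*)·12.8531)/1.05=27.7247; Δ=(33.7560−12.8531)/(86.9370−65.7901)=0.9885; B=V−Δ·S=-49.6935
Node (2,2) S=103.4964: V=(p*·61.7001+(1−p*)·33.7560)/1.05=52.8479; Δ=(61.7001−33.7560)/(114.8810−86.9370)=1.0000; B=V−Δ·S=-50.6485
Node (1,0) S=70.5600: V=(p*·27.7247+(1−p*)·10.2391)/1.05=22.7038; Δ=(27.7247−10.2391)/(78.3216−59.2704)=0.9178; B=V−Δ·S=-42.0577
Node (1,1) S=93.2400: V=(p*·52.8479+(1−p*)·27.7247)/1.05=45.0142; Δ=(52.8479−27.7247)/(103.4964−78.3216)=0.9979; B=V−Δ·S=-48.0346
Node (0,0) S=84.0000: V=(p*·45.0142+(1−p*)·22.7038)/1.05=38.1489; Δ=(45.0142−22.7038)/(93.2400−70.5600)=0.9837; B=V−Δ·S=-44.4823
Each (Δ,B) replicates both successor values, so the strategy is self-financing and V0 is arbitrage-free.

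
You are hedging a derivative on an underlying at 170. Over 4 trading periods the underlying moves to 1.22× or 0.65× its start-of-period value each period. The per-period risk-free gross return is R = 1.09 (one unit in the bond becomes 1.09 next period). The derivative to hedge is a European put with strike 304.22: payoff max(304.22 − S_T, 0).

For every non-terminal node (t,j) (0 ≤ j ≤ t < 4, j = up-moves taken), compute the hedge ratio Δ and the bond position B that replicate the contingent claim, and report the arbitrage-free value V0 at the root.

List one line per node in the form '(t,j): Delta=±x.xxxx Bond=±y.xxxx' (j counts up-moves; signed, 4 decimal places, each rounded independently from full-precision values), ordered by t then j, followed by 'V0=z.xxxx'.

Risk-neutral probability p* = (R−d)/(u−d) = (1.09−0.65)/(1.22−0.65) = 0.7719.
Terminal values V(4,·): V(4,0)=273.8739, V(4,1)=247.2628, V(4,2)=197.3157, V(4,3)=103.5688, V(4,4)=0.0000
Node (3,0) S=46.6863: V=(p*·247.2628+(1−p*)·273.8739)/1.09=232.4147; Δ=(247.2628−273.8739)/(56.9572−30.3461)=-1.0000; B=V−Δ·S=279.1009
Node (3,1) S=87.6265: V=(p*·197.3157+(1−p*)·247.2628)/1.09=191.4744; Δ=(197.3157−247.2628)/(106.9043−56.9572)=-1.0000; B=V−Δ·S=279.1009
Node (3,2) S=164.4682: V=(p*·103.5688+(1−p*)·197.3157)/1.09=114.6327; Δ=(103.5688−197.3157)/(200.6512−106.9043)=-1.0000; B=V−Δ·S=279.1009
Node (3,3) S=308.6942: V=(p*·0.0000+(1−p*)·103.5688)/1.09=21.6706; Δ=(0.0000−103.5688)/(376.6069−200.6512)=-0.5886; B=V−Δ·S=203.3702
Node (2,0) S=71.8250: V=(p*·191.4744+(1−p*)·232.4147)/1.09=184.2309; Δ=(191.4744−232.4147)/(87.6265−46.6863)=-1.0000; B=V−Δ·S=256.0559
Node (2,1) S=134.8100: V=(p*·114.6327+(1−p*)·191.4744)/1.09=121.2459; Δ=(114.6327−191.4744)/(164.4682−87.6265)=-1.0000; B=V−Δ·S=256.0559
Node (2,2) S=253.0280: V=(p*·21.6706+(1−p*)·114.6327)/1.09=39.3326; Δ=(21.6706−114.6327)/(308.6942−164.4682)=-0.6446; B=V−Δ·S=202.4240
Node (1,0) S=110.5000: V=(p*·121.2459+(1−p*)·184.2309)/1.09=124.4137; Δ=(121.2459−184.2309)/(134.8100−71.8250)=-1.0000; B=V−Δ·S=234.9137
Node (1,1) S=207.4000: V=(p*·39.3326+(1−p*)·121.2459)/1.09=53.2244; Δ=(39.3326−121.2459)/(253.0280−134.8100)=-0.6929; B=V−Δ·S=196.9320
Node (0,0) S=170.0000: V=(p*·53.2244+(1−p*)·124.4137)/1.09=63.7252; Δ=(53.2244−124.4137)/(207.4000−110.5000)=-0.7347; B=V−Δ·S=188.6188
The time-0 hedge costs 63.7252, which is the no-arbitrage price.

(0,0): Delta=-0.7347 Bond=188.6188
(1,0): Delta=-1.0000 Bond=234.9137
(1,1): Delta=-0.6929 Bond=196.9320
(2,0): Delta=-1.0000 Bond=256.0559
(2,1): Delta=-1.0000 Bond=256.0559
(2,2): Delta=-0.6446 Bond=202.4240
(3,0): Delta=-1.0000 Bond=279.1009
(3,1): Delta=-1.0000 Bond=279.1009
(3,2): Delta=-1.0000 Bond=279.1009
(3,3): Delta=-0.5886 Bond=203.3702
V0=63.7252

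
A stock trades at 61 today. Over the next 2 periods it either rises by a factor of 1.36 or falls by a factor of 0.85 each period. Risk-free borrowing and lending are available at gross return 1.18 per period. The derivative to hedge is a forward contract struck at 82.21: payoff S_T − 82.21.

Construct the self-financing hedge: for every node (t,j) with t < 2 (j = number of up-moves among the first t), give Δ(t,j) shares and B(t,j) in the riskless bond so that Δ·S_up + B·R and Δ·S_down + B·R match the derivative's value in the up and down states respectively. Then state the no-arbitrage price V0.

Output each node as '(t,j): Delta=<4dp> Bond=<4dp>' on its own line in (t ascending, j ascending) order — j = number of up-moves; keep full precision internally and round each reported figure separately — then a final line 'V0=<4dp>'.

(0,0): Delta=1.0000 Bond=-59.0419
(1,0): Delta=1.0000 Bond=-69.6695
(1,1): Delta=1.0000 Bond=-69.6695
V0=1.9581

Since d<R<u, set p* = (R−d)/(u−d) = 0.6471; price each node as the discounted p*-expectation of its children.
Terminal values V(2,·): V(2,0)=-38.1375, V(2,1)=-11.6940, V(2,2)=30.6156
  t=1,j=0: stock 51.8500 → up 70.5160 (V=-11.6940), down 44.0725 (V=-38.1375). Price -17.8195; hedge Δ=1.0000, bond B=-69.6695.
  t=1,j=1: stock 82.9600 → up 112.8256 (V=30.6156), down 70.5160 (V=-11.6940). Price 13.2905; hedge Δ=1.0000, bond B=-69.6695.
  t=0,j=0: stock 61.0000 → up 82.9600 (V=13.2905), down 51.8500 (V=-17.8195). Price 1.9581; hedge Δ=1.0000, bond B=-59.0419.
Root portfolio cost Δ·61+B reproduces V0=1.9581.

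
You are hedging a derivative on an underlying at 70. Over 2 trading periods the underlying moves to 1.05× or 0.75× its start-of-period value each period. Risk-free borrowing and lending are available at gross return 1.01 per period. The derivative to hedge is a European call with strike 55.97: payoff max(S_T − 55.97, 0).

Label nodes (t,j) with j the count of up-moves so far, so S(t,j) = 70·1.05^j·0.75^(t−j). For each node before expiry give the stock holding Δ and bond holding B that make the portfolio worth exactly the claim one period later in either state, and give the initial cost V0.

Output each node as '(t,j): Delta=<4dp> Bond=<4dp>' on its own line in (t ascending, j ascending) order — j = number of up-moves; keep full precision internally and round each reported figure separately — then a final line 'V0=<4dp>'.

No-arbitrage ⇒ martingale measure with p* = (R−d)/(u−d) = 0.8667.
Terminal payoffs: V(2,0)=0.0000, V(2,1)=0.0000, V(2,2)=21.2050
  t=1,j=0: stock 52.5000 → up 55.1250 (V=0.0000), down 39.3750 (V=0.0000). Price 0.0000; hedge Δ=0.0000, bond B=0.0000.
  t=1,j=1: stock 73.5000 → up 77.1750 (V=21.2050), down 55.1250 (V=0.0000). Price 18.1957; hedge Δ=0.9617, bond B=-52.4876.
  t=0,j=0: stock 70.0000 → up 73.5000 (V=18.1957), down 52.5000 (V=0.0000). Price 15.6135; hedge Δ=0.8665, bond B=-45.0389.
The time-0 hedge costs 15.6135, which is the no-arbitrage price.

(0,0): Delta=0.8665 Bond=-45.0389
(1,0): Delta=0.0000 Bond=0.0000
(1,1): Delta=0.9617 Bond=-52.4876
V0=15.6135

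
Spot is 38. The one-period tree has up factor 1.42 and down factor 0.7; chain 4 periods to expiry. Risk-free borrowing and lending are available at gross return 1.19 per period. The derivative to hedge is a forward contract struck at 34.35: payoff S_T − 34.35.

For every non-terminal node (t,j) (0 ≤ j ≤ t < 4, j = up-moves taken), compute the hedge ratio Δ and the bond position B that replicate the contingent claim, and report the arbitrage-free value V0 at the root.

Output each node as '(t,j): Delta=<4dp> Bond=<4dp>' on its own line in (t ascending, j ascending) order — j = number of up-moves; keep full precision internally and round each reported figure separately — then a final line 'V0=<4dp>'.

No-arbitrage ⇒ martingale measure with p* = (R−d)/(u−d) = 0.6806.
Terminal payoffs: V(4,0)=-25.2262, V(4,1)=-15.8417, V(4,2)=3.1954, V(4,3)=41.8135, V(4,4)=120.1530
(3,0): S=13.0340. Δ = (V_up−V_dn)/(S_up−S_dn) = (-15.8417−-25.2262)/(18.5083−9.1238) = 1.0000. V = [p*·-15.8417 + (1−p*)·-25.2262]/1.19 = -15.8315. B = V − Δ·S = -28.8655.
(3,1): S=26.4404. Δ = (V_up−V_dn)/(S_up−S_dn) = (3.1954−-15.8417)/(37.5454−18.5083) = 1.0000. V = [p*·3.1954 + (1−p*)·-15.8417]/1.19 = -2.4251. B = V − Δ·S = -28.8655.
(3,2): S=53.6362. Δ = (V_up−V_dn)/(S_up−S_dn) = (41.8135−3.1954)/(76.1635−37.5454) = 1.0000. V = [p*·41.8135 + (1−p*)·3.1954]/1.19 = 24.7707. B = V − Δ·S = -28.8655.
(3,3): S=108.8049. Δ = (V_up−V_dn)/(S_up−S_dn) = (120.1530−41.8135)/(154.5030−76.1635) = 1.0000. V = [p*·120.1530 + (1−p*)·41.8135]/1.19 = 79.9394. B = V − Δ·S = -28.8655.
(2,0): S=18.6200. Δ = (V_up−V_dn)/(S_up−S_dn) = (-2.4251−-15.8315)/(26.4404−13.0340) = 1.0000. V = [p*·-2.4251 + (1−p*)·-15.8315]/1.19 = -5.6368. B = V − Δ·S = -24.2568.
(2,1): S=37.7720. Δ = (V_up−V_dn)/(S_up−S_dn) = (24.7707−-2.4251)/(53.6362−26.4404) = 1.0000. V = [p*·24.7707 + (1−p*)·-2.4251]/1.19 = 13.5152. B = V − Δ·S = -24.2568.
(2,2): S=76.6232. Δ = (V_up−V_dn)/(S_up−S_dn) = (79.9394−24.7707)/(108.8049−53.6362) = 1.0000. V = [p*·79.9394 + (1−p*)·24.7707]/1.19 = 52.3664. B = V − Δ·S = -24.2568.
(1,0): S=26.6000. Δ = (V_up−V_dn)/(S_up−S_dn) = (13.5152−-5.6368)/(37.7720−18.6200) = 1.0000. V = [p*·13.5152 + (1−p*)·-5.6368]/1.19 = 6.2162. B = V − Δ·S = -20.3838.
(1,1): S=53.9600. Δ = (V_up−V_dn)/(S_up−S_dn) = (52.3664−13.5152)/(76.6232−37.7720) = 1.0000. V = [p*·52.3664 + (1−p*)·13.5152]/1.19 = 33.5762. B = V − Δ·S = -20.3838.
(0,0): S=38.0000. Δ = (V_up−V_dn)/(S_up−S_dn) = (33.5762−6.2162)/(53.9600−26.6000) = 1.0000. V = [p*·33.5762 + (1−p*)·6.2162]/1.19 = 20.8707. B = V − Δ·S = -17.1293.
Self-financing check: at every node Δ·S+B equals the discounted successor values.

(0,0): Delta=1.0000 Bond=-17.1293
(1,0): Delta=1.0000 Bond=-20.3838
(1,1): Delta=1.0000 Bond=-20.3838
(2,0): Delta=1.0000 Bond=-24.2568
(2,1): Delta=1.0000 Bond=-24.2568
(2,2): Delta=1.0000 Bond=-24.2568
(3,0): Delta=1.0000 Bond=-28.8655
(3,1): Delta=1.0000 Bond=-28.8655
(3,2): Delta=1.0000 Bond=-28.8655
(3,3): Delta=1.0000 Bond=-28.8655
V0=20.8707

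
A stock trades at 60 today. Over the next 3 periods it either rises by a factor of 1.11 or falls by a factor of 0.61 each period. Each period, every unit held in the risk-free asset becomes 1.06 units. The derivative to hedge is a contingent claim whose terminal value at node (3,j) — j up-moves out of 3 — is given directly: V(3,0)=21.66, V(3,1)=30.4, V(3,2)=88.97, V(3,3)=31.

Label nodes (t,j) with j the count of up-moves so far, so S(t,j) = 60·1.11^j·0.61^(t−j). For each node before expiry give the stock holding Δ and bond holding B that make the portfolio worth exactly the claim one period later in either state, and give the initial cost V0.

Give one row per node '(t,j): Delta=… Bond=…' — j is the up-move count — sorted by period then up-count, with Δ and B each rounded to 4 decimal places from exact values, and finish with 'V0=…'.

(0,0): Delta=-1.0777 Bond=102.4937
(1,0): Delta=2.7625 Bond=-31.9065
(1,1): Delta=-1.3121 Bond=124.2600
(2,0): Delta=0.7829 Bond=10.3747
(2,1): Delta=2.8834 Bond=-38.7315
(2,2): Delta=-1.5683 Bond=150.6542
V0=37.8342

Under the risk-neutral measure, an up-move has probability p* = (R−d)/(u−d) = 0.9000 and values discount at R = 1.06.
At expiry t=3: V(3,0)=21.6600, V(3,1)=30.4000, V(3,2)=88.9700, V(3,3)=31.0000
  t=2,j=0: stock 22.3260 → up 24.7819 (V=30.4000), down 13.6189 (V=21.6600). Price 27.8547; hedge Δ=0.7829, bond B=10.3747.
  t=2,j=1: stock 40.6260 → up 45.0949 (V=88.9700), down 24.7819 (V=30.4000). Price 78.4085; hedge Δ=2.8834, bond B=-38.7315.
  t=2,j=2: stock 73.9260 → up 82.0579 (V=31.0000), down 45.0949 (V=88.9700). Price 34.7142; hedge Δ=-1.5683, bond B=150.6542.
  t=1,j=0: stock 36.6000 → up 40.6260 (V=78.4085), down 22.3260 (V=27.8547). Price 69.2011; hedge Δ=2.7625, bond B=-31.9065.
  t=1,j=1: stock 66.6000 → up 73.9260 (V=34.7142), down 40.6260 (V=78.4085). Price 36.8713; hedge Δ=-1.3121, bond B=124.2600.
  t=0,j=0: stock 60.0000 → up 66.6000 (V=36.8713), down 36.6000 (V=69.2011). Price 37.8342; hedge Δ=-1.0777, bond B=102.4937.
Root portfolio cost Δ·60+B reproduces V0=37.8342.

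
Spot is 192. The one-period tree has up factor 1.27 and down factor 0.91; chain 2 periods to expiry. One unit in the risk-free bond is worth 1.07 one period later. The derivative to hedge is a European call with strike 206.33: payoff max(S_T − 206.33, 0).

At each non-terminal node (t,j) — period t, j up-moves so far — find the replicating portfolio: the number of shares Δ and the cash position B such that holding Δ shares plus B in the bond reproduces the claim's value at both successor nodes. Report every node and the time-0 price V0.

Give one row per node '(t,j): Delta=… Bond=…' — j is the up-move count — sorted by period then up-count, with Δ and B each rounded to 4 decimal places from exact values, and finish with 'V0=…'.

Since d<R<u, set p* = (R−d)/(u−d) = 0.4444; price each node as the discounted p*-expectation of its children.
Terminal payoffs: V(2,0)=0.0000, V(2,1)=15.5644, V(2,2)=103.3468
  t=1,j=0: stock 174.7200 → up 221.8944 (V=15.5644), down 158.9952 (V=0.0000). Price 6.4650; hedge Δ=0.2474, bond B=-36.7695.
  t=1,j=1: stock 243.8400 → up 309.6768 (V=103.3468), down 221.8944 (V=15.5644). Price 51.0082; hedge Δ=1.0000, bond B=-192.8318.
  t=0,j=0: stock 192.0000 → up 243.8400 (V=51.0082), down 174.7200 (V=6.4650). Price 24.5439; hedge Δ=0.6444, bond B=-99.1874.
Check: Δ(0,0)·S0 + B(0,0) = 24.5439 = V0.

(0,0): Delta=0.6444 Bond=-99.1874
(1,0): Delta=0.2474 Bond=-36.7695
(1,1): Delta=1.0000 Bond=-192.8318
V0=24.5439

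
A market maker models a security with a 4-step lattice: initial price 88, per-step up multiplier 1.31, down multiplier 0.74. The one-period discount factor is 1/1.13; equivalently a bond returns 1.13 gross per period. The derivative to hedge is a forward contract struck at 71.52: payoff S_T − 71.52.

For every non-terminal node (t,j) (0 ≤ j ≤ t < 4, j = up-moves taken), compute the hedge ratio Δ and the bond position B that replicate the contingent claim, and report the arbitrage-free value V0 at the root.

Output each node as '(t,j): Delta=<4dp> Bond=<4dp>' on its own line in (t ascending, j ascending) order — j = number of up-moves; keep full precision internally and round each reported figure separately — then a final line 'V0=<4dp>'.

Under the risk-neutral measure, an up-move has probability p* = (R−d)/(u−d) = 0.6842 and values discount at R = 1.13.
Terminal values V(4,·): V(4,0)=-45.1318, V(4,1)=-24.8058, V(4,2)=11.1768, V(4,3)=74.8757, V(4,4)=187.6399
Node (3,0) S=35.6597: V=(p*·-24.8058+(1−p*)·-45.1318)/1.13=-27.6323; Δ=(-24.8058−-45.1318)/(46.7142−26.3882)=1.0000; B=V−Δ·S=-63.2920
Node (3,1) S=63.1273: V=(p*·11.1768+(1−p*)·-24.8058)/1.13=-0.1647; Δ=(11.1768−-24.8058)/(82.6968−46.7142)=1.0000; B=V−Δ·S=-63.2920
Node (3,2) S=111.7524: V=(p*·74.8757+(1−p*)·11.1768)/1.13=48.4604; Δ=(74.8757−11.1768)/(146.3957−82.6968)=1.0000; B=V−Δ·S=-63.2920
Node (3,3) S=197.8320: V=(p*·187.6399+(1−p*)·74.8757)/1.13=134.5400; Δ=(187.6399−74.8757)/(259.1599−146.3957)=1.0000; B=V−Δ·S=-63.2920
Node (2,0) S=48.1888: V=(p*·-0.1647+(1−p*)·-27.6323)/1.13=-7.8219; Δ=(-0.1647−-27.6323)/(63.1273−35.6597)=1.0000; B=V−Δ·S=-56.0107
Node (2,1) S=85.3072: V=(p*·48.4604+(1−p*)·-0.1647)/1.13=29.2965; Δ=(48.4604−-0.1647)/(111.7524−63.1273)=1.0000; B=V−Δ·S=-56.0107
Node (2,2) S=151.0168: V=(p*·134.5400+(1−p*)·48.4604)/1.13=95.0061; Δ=(134.5400−48.4604)/(197.8320−111.7524)=1.0000; B=V−Δ·S=-56.0107
Node (1,0) S=65.1200: V=(p*·29.2965+(1−p*)·-7.8219)/1.13=15.5531; Δ=(29.2965−-7.8219)/(85.3072−48.1888)=1.0000; B=V−Δ·S=-49.5669
Node (1,1) S=115.2800: V=(p*·95.0061+(1−p*)·29.2965)/1.13=65.7131; Δ=(95.0061−29.2965)/(151.0168−85.3072)=1.0000; B=V−Δ·S=-49.5669
Node (0,0) S=88.0000: V=(p*·65.7131+(1−p*)·15.5531)/1.13=44.1354; Δ=(65.7131−15.5531)/(115.2800−65.1200)=1.0000; B=V−Δ·S=-43.8646
The time-0 hedge costs 44.1354, which is the no-arbitrage price.

(0,0): Delta=1.0000 Bond=-43.8646
(1,0): Delta=1.0000 Bond=-49.5669
(1,1): Delta=1.0000 Bond=-49.5669
(2,0): Delta=1.0000 Bond=-56.0107
(2,1): Delta=1.0000 Bond=-56.0107
(2,2): Delta=1.0000 Bond=-56.0107
(3,0): Delta=1.0000 Bond=-63.2920
(3,1): Delta=1.0000 Bond=-63.2920
(3,2): Delta=1.0000 Bond=-63.2920
(3,3): Delta=1.0000 Bond=-63.2920
V0=44.1354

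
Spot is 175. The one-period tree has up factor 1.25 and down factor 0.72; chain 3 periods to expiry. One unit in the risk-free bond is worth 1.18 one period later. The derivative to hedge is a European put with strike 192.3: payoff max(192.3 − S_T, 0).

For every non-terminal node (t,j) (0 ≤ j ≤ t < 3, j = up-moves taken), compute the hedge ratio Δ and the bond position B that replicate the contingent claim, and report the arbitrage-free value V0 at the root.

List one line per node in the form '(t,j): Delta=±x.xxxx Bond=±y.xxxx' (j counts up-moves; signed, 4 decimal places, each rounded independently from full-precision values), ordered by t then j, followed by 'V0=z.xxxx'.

(0,0): Delta=-0.1466 Bond=28.0073
(1,0): Delta=-0.9496 Bond=134.2328
(1,1): Delta=-0.0762 Bond=17.6510
(2,0): Delta=-1.0000 Bond=162.9661
(2,1): Delta=-0.9452 Bond=157.6991
(2,2): Delta=0.0000 Bond=0.0000
V0=2.3592

The replicating-portfolio and risk-neutral prices coincide; use p* = (1.18−0.72)/(1.25−0.72) = 0.8679 for the latter.
Payoff layer (t=3): V(3,0)=126.9816, V(3,1)=78.9000, V(3,2)=0.0000, V(3,3)=0.0000
  t=2,j=0: stock 90.7200 → up 113.4000 (V=78.9000), down 65.3184 (V=126.9816). Price 72.2461; hedge Δ=-1.0000, bond B=162.9661.
  t=2,j=1: stock 157.5000 → up 196.8750 (V=0.0000), down 113.4000 (V=78.9000). Price 8.8311; hedge Δ=-0.9452, bond B=157.6991.
  t=2,j=2: stock 273.4375 → up 341.7969 (V=0.0000), down 196.8750 (V=0.0000). Price 0.0000; hedge Δ=0.0000, bond B=0.0000.
  t=1,j=0: stock 126.0000 → up 157.5000 (V=8.8311), down 90.7200 (V=72.2461). Price 14.5820; hedge Δ=-0.9496, bond B=134.2328.
  t=1,j=1: stock 218.7500 → up 273.4375 (V=0.0000), down 157.5000 (V=8.8311). Price 0.9885; hedge Δ=-0.0762, bond B=17.6510.
  t=0,j=0: stock 175.0000 → up 218.7500 (V=0.9885), down 126.0000 (V=14.5820). Price 2.3592; hedge Δ=-0.1466, bond B=28.0073.
Check: Δ(0,0)·S0 + B(0,0) = 2.3592 = V0.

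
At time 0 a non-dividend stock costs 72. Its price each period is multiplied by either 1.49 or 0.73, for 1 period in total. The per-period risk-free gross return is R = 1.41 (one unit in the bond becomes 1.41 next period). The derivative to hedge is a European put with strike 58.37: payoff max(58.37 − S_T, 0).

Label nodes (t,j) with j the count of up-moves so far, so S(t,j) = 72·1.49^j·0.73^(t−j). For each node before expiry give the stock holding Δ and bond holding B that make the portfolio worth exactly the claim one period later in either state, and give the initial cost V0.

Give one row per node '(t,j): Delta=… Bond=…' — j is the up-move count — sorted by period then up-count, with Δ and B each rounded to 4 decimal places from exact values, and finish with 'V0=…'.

Since d<R<u, set p* = (R−d)/(u−d) = 0.8947; price each node as the discounted p*-expectation of its children.
At expiry t=1: V(1,0)=5.8100, V(1,1)=0.0000
(0,0): S=72.0000. Δ = (V_up−V_dn)/(S_up−S_dn) = (0.0000−5.8100)/(107.2800−52.5600) = -0.1062. V = [p*·0.0000 + (1−p*)·5.8100]/1.41 = 0.4337. B = V − Δ·S = 8.0785.
The time-0 hedge costs 0.4337, which is the no-arbitrage price.

(0,0): Delta=-0.1062 Bond=8.0785
V0=0.4337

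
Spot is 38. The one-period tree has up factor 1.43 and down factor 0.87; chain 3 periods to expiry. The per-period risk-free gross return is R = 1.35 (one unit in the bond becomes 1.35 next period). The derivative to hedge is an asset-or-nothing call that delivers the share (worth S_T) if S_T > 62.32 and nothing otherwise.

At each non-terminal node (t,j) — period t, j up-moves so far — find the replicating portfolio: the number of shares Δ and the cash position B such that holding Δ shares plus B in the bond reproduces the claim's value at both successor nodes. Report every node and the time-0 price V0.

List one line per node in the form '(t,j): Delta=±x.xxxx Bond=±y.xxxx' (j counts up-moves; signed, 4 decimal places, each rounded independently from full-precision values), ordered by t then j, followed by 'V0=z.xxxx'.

(0,0): Delta=1.2512 Bond=-10.4542
(1,0): Delta=2.3185 Bond=-49.3960
(1,1): Delta=1.1430 Bond=-8.2327
(2,0): Delta=0.0000 Bond=0.0000
(2,1): Delta=2.5536 Bond=-77.7987
(2,2): Delta=1.0000 Bond=0.0000
V0=37.0931

Since d<R<u, set p* = (R−d)/(u−d) = 0.8571; price each node as the discounted p*-expectation of its children.
Terminal payoffs: V(3,0)=0.0000, V(3,1)=0.0000, V(3,2)=67.6044, V(3,3)=111.1199
  t=2,j=0: stock 28.7622 → up 41.1299 (V=0.0000), down 25.0231 (V=0.0000). Price 0.0000; hedge Δ=0.0000, bond B=0.0000.
  t=2,j=1: stock 47.2758 → up 67.6044 (V=67.6044), down 41.1299 (V=0.0000). Price 42.9234; hedge Δ=2.5536, bond B=-77.7987.
  t=2,j=2: stock 77.7062 → up 111.1199 (V=111.1199), down 67.6044 (V=67.6044). Price 77.7062; hedge Δ=1.0000, bond B=0.0000.
  t=1,j=0: stock 33.0600 → up 47.2758 (V=42.9234), down 28.7622 (V=0.0000). Price 27.2530; hedge Δ=2.3185, bond B=-49.3960.
  t=1,j=1: stock 54.3400 → up 77.7062 (V=77.7062), down 47.2758 (V=42.9234). Price 53.8794; hedge Δ=1.1430, bond B=-8.2327.
  t=0,j=0: stock 38.0000 → up 54.3400 (V=53.8794), down 33.0600 (V=27.2530). Price 37.0931; hedge Δ=1.2512, bond B=-10.4542.
Check: Δ(0,0)·S0 + B(0,0) = 37.0931 = V0.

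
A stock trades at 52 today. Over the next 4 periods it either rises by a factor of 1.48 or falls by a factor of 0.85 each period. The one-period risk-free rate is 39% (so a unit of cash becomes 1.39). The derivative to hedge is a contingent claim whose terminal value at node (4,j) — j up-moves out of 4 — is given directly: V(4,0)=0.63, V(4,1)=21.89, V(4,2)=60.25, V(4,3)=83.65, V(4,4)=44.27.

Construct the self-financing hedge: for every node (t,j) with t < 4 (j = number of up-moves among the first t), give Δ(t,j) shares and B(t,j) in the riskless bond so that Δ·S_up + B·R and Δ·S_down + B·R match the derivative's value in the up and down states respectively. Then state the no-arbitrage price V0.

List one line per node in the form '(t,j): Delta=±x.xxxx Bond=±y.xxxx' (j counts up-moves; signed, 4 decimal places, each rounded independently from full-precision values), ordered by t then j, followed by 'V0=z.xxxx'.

(0,0): Delta=-0.1745 Bond=25.0515
(1,0): Delta=0.5022 Bond=4.9089
(1,1): Delta=-0.2393 Bond=39.8070
(2,0): Delta=1.0917 Bond=-15.3236
(2,1): Delta=0.4458 Bond=10.5145
(2,2): Delta=-0.3049 Bond=62.8013
(3,0): Delta=1.0567 Bond=-20.1828
(3,1): Delta=1.0951 Bond=-21.4860
(3,2): Delta=0.3836 Bond=20.6321
(3,3): Delta=-0.3708 Bond=98.4041
V0=15.9755

No-arbitrage ⇒ martingale measure with p* = (R−d)/(u−d) = 0.8571.
Terminal values V(4,·): V(4,0)=0.6300, V(4,1)=21.8900, V(4,2)=60.2500, V(4,3)=83.6500, V(4,4)=44.2700
(3,0): S=31.9345. Δ = (V_up−V_dn)/(S_up−S_dn) = (21.8900−0.6300)/(47.2631−27.1443) = 1.0567. V = [p*·21.8900 + (1−p*)·0.6300]/1.39 = 13.5632. B = V − Δ·S = -20.1828.
(3,1): S=55.6036. Δ = (V_up−V_dn)/(S_up−S_dn) = (60.2500−21.8900)/(82.2933−47.2631) = 1.0951. V = [p*·60.2500 + (1−p*)·21.8900]/1.39 = 39.4029. B = V − Δ·S = -21.4860.
(3,2): S=96.8157. Δ = (V_up−V_dn)/(S_up−S_dn) = (83.6500−60.2500)/(143.2872−82.2933) = 0.3836. V = [p*·83.6500 + (1−p*)·60.2500]/1.39 = 57.7749. B = V − Δ·S = 20.6321.
(3,3): S=168.5732. Δ = (V_up−V_dn)/(S_up−S_dn) = (44.2700−83.6500)/(249.4883−143.2872) = -0.3708. V = [p*·44.2700 + (1−p*)·83.6500]/1.39 = 35.8962. B = V − Δ·S = 98.4041.
(2,0): S=37.5700. Δ = (V_up−V_dn)/(S_up−S_dn) = (39.4029−13.5632)/(55.6036−31.9345) = 1.0917. V = [p*·39.4029 + (1−p*)·13.5632]/1.39 = 25.6917. B = V − Δ·S = -15.3236.
(2,1): S=65.4160. Δ = (V_up−V_dn)/(S_up−S_dn) = (57.7749−39.4029)/(96.8157−55.6036) = 0.4458. V = [p*·57.7749 + (1−p*)·39.4029]/1.39 = 39.6765. B = V − Δ·S = 10.5145.
(2,2): S=113.9008. Δ = (V_up−V_dn)/(S_up−S_dn) = (35.8962−57.7749)/(168.5732−96.8157) = -0.3049. V = [p*·35.8962 + (1−p*)·57.7749]/1.39 = 28.0732. B = V − Δ·S = 62.8013.
(1,0): S=44.2000. Δ = (V_up−V_dn)/(S_up−S_dn) = (39.6765−25.6917)/(65.4160−37.5700) = 0.5022. V = [p*·39.6765 + (1−p*)·25.6917]/1.39 = 27.1070. B = V − Δ·S = 4.9089.
(1,1): S=76.9600. Δ = (V_up−V_dn)/(S_up−S_dn) = (28.0732−39.6765)/(113.9008−65.4160) = -0.2393. V = [p*·28.0732 + (1−p*)·39.6765]/1.39 = 21.3891. B = V − Δ·S = 39.8070.
(0,0): S=52.0000. Δ = (V_up−V_dn)/(S_up−S_dn) = (21.3891−27.1070)/(76.9600−44.2000) = -0.1745. V = [p*·21.3891 + (1−p*)·27.1070]/1.39 = 15.9755. B = V − Δ·S = 25.0515.
Check: Δ(0,0)·S0 + B(0,0) = 15.9755 = V0.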